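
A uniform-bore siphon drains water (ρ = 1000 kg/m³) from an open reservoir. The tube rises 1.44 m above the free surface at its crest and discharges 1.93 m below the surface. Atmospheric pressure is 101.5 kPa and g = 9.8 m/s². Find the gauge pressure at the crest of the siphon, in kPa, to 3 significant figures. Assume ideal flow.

Bernoulli surface→outlet gives ½v² = g·h_out, so v = √(2·9.8·1.93) = 6.15 m/s.
With constant cross-section the crest speed equals v; applying Bernoulli from the surface up to the crest, P_top = P_atm − ½ρv² − ρg·h_top.
P_top = 101500 − ½·1000·6.15² − 1000·9.8·1.44 = 68500 Pa. So P_gauge = P_top − P_atm = -33000 Pa.

P_gauge ≈ -33.0 kPa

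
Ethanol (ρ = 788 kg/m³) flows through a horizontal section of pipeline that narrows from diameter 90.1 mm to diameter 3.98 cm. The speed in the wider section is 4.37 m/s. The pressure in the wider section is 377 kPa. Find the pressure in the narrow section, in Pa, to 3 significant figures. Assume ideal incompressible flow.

P₂ ≈ 187000 Pa

Mass conservation (A₁v₁ = A₂v₂) gives v₂ = 4.37 × 63.8/12.4 = 22.4 m/s.
Bernoulli (h₁ = h₂): P₁ − P₂ = ½ρ(v₂² − v₁²).
P₂ = P₁ − ½ρ(v₂² − v₁²) = 377000 − ½·788·(22.4² − 4.37²) = 377000 − 190000 = 187000 Pa.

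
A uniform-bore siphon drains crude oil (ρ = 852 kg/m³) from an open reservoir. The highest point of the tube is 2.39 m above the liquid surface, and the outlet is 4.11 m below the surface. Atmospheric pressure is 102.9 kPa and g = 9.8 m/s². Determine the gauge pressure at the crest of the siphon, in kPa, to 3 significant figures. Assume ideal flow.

P_gauge = -54.3 kPa

Bernoulli surface→outlet gives ½v² = g·h_out, so v = √(2·9.8·4.11) = 8.98 m/s.
Continuity keeps v the same throughout the tube; from surface to crest, P_atm + 0 = P_top + ½ρv² + ρg·h_top.
P_top = 102900 − ½·852·8.98² − 852·9.8·2.39 = 48600 Pa. So P_gauge = P_top − P_atm = -54300 Pa.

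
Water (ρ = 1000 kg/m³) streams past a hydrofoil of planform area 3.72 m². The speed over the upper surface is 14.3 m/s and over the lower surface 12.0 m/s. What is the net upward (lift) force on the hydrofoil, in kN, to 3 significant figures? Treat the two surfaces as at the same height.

With equal heights on the two surfaces, Bernoulli gives P_lower − P_upper = ½ρ(v_upper² − v_lower²).
ΔP = ½·1000·(14.3² − 12.0²) = 30200 Pa.
Lift = ΔP · A = 30200 × 3.72 = 113000 N.

F ≈ 113 kN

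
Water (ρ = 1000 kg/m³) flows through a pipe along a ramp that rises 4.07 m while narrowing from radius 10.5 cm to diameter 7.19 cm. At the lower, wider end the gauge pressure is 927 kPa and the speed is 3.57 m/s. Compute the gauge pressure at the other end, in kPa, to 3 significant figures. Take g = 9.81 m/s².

Mass conservation (A₁v₁ = A₂v₂) gives v₂ = 3.57 × 346/40.6 = 30.5 m/s.
Applying Bernoulli between the two ends and solving for P₂: P₂ = P₁ + ½ρ(v₁² − v₂²) − ρgΔh.
P₂ = 927000 + ½·1000·(3.57² − 30.5²) − 1000·9.81·(+4.07) = 927000 + (-457000) − (39900) = 430000 Pa.

P₂ = 430 kPa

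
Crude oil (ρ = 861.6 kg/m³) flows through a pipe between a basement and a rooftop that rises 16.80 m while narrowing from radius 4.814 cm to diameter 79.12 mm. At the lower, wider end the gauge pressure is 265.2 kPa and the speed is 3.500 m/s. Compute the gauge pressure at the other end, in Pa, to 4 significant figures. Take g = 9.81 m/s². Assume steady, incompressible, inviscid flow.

Continuity gives A₁v₁ = A₂v₂, so v₂ = (72.81 cm²)/(49.17 cm²) × 3.500 m/s = 5.183 m/s.
Bernoulli: P₁ + ½ρv₁² + ρg h₁ = P₂ + ½ρv₂² + ρg h₂, so P₂ = P₁ + ½ρ(v₁² − v₂²) − ρg(h₂ − h₁).
P₂ = 265200 + ½·861.6·(3.500² − 5.183²) − 861.6·9.81·(+16.80) = 265200 + (-6295) − (142000) = 116900 Pa.

P₂ = 116900 Pa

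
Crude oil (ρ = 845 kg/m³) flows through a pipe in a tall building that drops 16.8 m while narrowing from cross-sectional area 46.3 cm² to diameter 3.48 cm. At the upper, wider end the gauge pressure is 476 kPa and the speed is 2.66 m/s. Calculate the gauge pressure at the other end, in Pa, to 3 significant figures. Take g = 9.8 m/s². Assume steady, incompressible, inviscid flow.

P₂ ≈ 547000 Pa

By continuity, v₂ = v₁·A₁/A₂ = 2.66·(46.3/9.51) = 12.9 m/s.
Energy conservation along the streamline gives P₂ = P₁ − ½ρ(v₂² − v₁²) − ρg(h₂ − h₁).
P₂ = 476000 + ½·845·(2.66² − 12.9²) − 845·9.8·(−16.8) = 476000 + (-67800) − (-139000) = 547000 Pa.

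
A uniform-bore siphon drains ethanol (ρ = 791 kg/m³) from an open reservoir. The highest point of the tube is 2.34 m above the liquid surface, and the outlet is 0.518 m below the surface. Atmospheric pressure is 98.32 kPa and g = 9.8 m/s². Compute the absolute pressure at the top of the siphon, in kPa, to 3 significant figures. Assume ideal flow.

P_top ≈ 76.2 kPa

Bernoulli surface→outlet gives ½v² = g·h_out, so v = √(2·9.8·0.518) = 3.19 m/s.
With constant cross-section the crest speed equals v; applying Bernoulli from the surface up to the crest, P_top = P_atm − ½ρv² − ρg·h_top.
P_top = 98320 − ½·791·3.19² − 791·9.8·2.34 = 76200 Pa.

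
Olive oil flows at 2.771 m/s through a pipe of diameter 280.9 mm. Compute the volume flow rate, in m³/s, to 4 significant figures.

0.1717 m³/s

Q = A·v = 0.06197 m² × 2.771 m/s = 0.1717 m³/s.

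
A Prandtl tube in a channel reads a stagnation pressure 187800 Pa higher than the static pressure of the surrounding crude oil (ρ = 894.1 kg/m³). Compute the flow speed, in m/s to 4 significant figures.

v ≈ 20.50 m/s

At the stagnation point the flow is brought to rest, so Bernoulli gives P_stag − P_static = ½ρv².
v = √(2ΔP/ρ) = √(2·187800/894.1) = 20.50 m/s.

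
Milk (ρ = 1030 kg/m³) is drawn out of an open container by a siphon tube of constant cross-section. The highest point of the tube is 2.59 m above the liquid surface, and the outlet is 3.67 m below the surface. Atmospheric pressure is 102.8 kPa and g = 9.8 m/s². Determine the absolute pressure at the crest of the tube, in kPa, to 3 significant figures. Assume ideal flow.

Bernoulli surface→outlet gives ½v² = g·h_out, so v = √(2·9.8·3.67) = 8.48 m/s.
Continuity keeps v the same throughout the tube; from surface to crest, P_atm + 0 = P_top + ½ρv² + ρg·h_top.
P_top = 102800 − ½·1030·8.48² − 1030·9.8·2.59 = 39600 Pa.

P_top = 39.6 kPa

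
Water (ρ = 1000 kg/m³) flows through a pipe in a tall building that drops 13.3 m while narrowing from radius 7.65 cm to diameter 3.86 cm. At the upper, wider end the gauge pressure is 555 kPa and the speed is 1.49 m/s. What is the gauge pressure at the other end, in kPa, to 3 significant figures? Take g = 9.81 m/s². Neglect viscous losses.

Mass conservation (A₁v₁ = A₂v₂) gives v₂ = 1.49 × 184/11.7 = 23.4 m/s.
Applying Bernoulli between the two ends and solving for P₂: P₂ = P₁ + ½ρ(v₁² − v₂²) − ρgΔh.
P₂ = 555000 + ½·1000·(1.49² − 23.4²) − 1000·9.81·(−13.3) = 555000 + (-273000) − (-130000) = 413000 Pa.

413 kPa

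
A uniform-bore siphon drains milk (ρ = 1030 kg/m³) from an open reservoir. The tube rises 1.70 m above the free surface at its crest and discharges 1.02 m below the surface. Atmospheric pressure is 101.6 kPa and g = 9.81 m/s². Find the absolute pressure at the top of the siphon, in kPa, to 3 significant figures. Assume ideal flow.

From the surface to the outlet (both open to atmosphere, surface at rest): v = √(2g·h_out) = √(2·9.81·1.02) = 4.47 m/s.
Continuity keeps v the same throughout the tube; from surface to crest, P_atm + 0 = P_top + ½ρv² + ρg·h_top.
P_top = 101600 − ½·1030·4.47² − 1030·9.81·1.70 = 74100 Pa.

P_top = 74.1 kPa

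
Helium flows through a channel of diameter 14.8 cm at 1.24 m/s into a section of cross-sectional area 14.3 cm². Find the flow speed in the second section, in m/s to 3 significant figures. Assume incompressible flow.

By continuity, v₂ = v₁·A₁/A₂ = 1.24·(172/14.3) = 14.9 m/s.

v₂ = 14.9 m/s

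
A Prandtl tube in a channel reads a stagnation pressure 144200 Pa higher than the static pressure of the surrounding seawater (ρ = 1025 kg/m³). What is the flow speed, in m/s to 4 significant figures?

v = 16.77 m/s

Bernoulli between the free stream and the stagnation point: ½ρv² = P_stag − P_static.
v = √(2ΔP/ρ) = √(2·144200/1025) = 16.77 m/s.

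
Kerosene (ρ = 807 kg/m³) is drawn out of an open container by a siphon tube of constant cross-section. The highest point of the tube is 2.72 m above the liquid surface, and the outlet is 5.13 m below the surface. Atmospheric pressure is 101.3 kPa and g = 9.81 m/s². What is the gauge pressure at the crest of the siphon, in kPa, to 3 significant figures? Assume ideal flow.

From the surface to the outlet (both open to atmosphere, surface at rest): v = √(2g·h_out) = √(2·9.81·5.13) = 10.0 m/s.
Continuity keeps v the same throughout the tube; from surface to crest, P_atm + 0 = P_top + ½ρv² + ρg·h_top.
P_top = 101300 − ½·807·10.0² − 807·9.81·2.72 = 39200 Pa. So P_gauge = P_top − P_atm = -62100 Pa.

P_gauge ≈ -62.1 kPa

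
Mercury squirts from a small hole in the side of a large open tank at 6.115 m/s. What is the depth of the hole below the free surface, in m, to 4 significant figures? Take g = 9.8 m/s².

Torricelli: v = √(2gh), so h = v²/(2g).
h = 6.115²/(2·9.8) = 37.39/19.60 = 1.908 m.

h ≈ 1.908 m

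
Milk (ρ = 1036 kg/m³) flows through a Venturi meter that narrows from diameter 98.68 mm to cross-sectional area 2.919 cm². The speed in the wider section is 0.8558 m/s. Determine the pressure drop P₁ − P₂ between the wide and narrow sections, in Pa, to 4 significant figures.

The volume flow rate is constant, so v₂ = (A₁/A₂)v₁ = (76.48/2.919)·0.8558 = 22.42 m/s.
With no height change, Bernoulli's equation is P₁ + ½ρv₁² = P₂ + ½ρv₂².
P₁ − P₂ = ½·1036·(22.42² − 0.8558²) = ½·1036·502.0 = 260100 Pa.

ΔP ≈ 260100 Pa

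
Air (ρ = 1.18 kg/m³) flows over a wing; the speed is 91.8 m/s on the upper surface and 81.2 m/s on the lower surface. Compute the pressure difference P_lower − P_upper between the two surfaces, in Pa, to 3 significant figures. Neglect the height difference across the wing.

ΔP ≈ 1080 Pa

The pressure is lower where the speed is higher: ΔP = ½ρ(v_up² − v_low²).
ΔP = ½·1.18·(91.8² − 81.2²) = 1080 Pa.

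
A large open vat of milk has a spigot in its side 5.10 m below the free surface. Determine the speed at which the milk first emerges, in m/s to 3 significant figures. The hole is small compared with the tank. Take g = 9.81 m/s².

With the surface at rest and both surface and jet at atmospheric pressure, Bernoulli gives ρg h = ½ρv², so v = √(2gh) = √(2·9.81·5.10) = 10.0 m/s.

v = 10.0 m/s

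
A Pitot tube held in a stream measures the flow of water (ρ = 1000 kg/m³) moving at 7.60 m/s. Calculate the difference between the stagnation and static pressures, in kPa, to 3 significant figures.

Bernoulli between the free stream and the stagnation point: ½ρv² = P_stag − P_static.
ΔP = ½·1000·7.60² = 28900 Pa.

ΔP ≈ 28.9 kPa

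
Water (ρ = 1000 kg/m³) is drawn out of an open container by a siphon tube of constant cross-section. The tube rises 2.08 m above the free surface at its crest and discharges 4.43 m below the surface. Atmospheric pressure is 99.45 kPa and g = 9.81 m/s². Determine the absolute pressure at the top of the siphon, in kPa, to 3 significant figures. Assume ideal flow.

From the surface to the outlet (both open to atmosphere, surface at rest): v = √(2g·h_out) = √(2·9.81·4.43) = 9.32 m/s.
The bore is uniform, so the speed at the crest is the same v. Bernoulli surface→crest: P_atm = P_top + ½ρv² + ρg·h_top.
P_top = 99450 − ½·1000·9.32² − 1000·9.81·2.08 = 35600 Pa.

P_top ≈ 35.6 kPa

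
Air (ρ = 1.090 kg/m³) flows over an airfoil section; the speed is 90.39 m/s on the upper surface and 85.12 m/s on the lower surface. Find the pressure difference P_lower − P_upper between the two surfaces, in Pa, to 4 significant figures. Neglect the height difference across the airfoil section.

ΔP ≈ 504.1 Pa

The pressure is lower where the speed is higher: ΔP = ½ρ(v_up² − v_low²).
ΔP = ½·1.090·(90.39² − 85.12²) = 504.1 Pa.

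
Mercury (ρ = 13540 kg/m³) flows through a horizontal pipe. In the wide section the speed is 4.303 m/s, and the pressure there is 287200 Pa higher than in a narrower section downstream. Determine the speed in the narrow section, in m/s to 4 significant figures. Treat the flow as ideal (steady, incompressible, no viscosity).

With h₁ = h₂, rearranging Bernoulli gives v₂ = √(v₁² + 2ΔP/ρ).
v₂ = √(4.303² + 2·287200/13540) = √(18.52 + 42.42) = 7.806 m/s.

v₂ ≈ 7.806 m/s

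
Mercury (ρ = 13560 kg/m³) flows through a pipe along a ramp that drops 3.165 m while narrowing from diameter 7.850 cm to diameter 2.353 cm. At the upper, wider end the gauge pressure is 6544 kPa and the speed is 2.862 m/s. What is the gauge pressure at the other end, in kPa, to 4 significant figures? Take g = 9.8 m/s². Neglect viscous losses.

P₂ ≈ 140.6 kPa

Continuity gives A₁v₁ = A₂v₂, so v₂ = (48.40 cm²)/(4.348 cm²) × 2.862 m/s = 31.85 m/s.
Bernoulli: P₁ + ½ρv₁² + ρg h₁ = P₂ + ½ρv₂² + ρg h₂, so P₂ = P₁ + ½ρ(v₁² − v₂²) − ρg(h₂ − h₁).
P₂ = 6544000 + ½·13560·(2.862² − 31.85²) − 13560·9.8·(−3.165) = 6544000 + (-6824000) − (-420600) = 140600 Pa.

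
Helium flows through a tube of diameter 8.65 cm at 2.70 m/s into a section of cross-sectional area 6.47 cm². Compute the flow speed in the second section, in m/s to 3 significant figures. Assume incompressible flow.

The volume flow rate is constant, so v₂ = (A₁/A₂)v₁ = (58.8/6.47)·2.70 = 24.5 m/s.

24.5 m/s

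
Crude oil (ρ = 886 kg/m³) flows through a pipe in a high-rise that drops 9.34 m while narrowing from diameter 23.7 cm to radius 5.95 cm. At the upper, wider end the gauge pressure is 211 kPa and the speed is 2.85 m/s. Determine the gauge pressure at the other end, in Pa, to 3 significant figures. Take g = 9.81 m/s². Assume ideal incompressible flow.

By continuity, v₂ = v₁·A₁/A₂ = 2.85·(441/111) = 11.3 m/s.
Applying Bernoulli between the two ends and solving for P₂: P₂ = P₁ + ½ρ(v₁² − v₂²) − ρgΔh.
P₂ = 211000 + ½·886·(2.85² − 11.3²) − 886·9.81·(−9.34) = 211000 + (-53000) − (-81200) = 239000 Pa.

239000 Pa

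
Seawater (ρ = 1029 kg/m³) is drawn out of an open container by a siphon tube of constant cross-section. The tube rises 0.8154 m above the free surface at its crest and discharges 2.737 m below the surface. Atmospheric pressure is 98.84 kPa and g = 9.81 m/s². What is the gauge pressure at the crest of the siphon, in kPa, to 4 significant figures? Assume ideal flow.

P_gauge = -35.86 kPa

From the surface to the outlet (both open to atmosphere, surface at rest): v = √(2g·h_out) = √(2·9.81·2.737) = 7.328 m/s.
With constant cross-section the crest speed equals v; applying Bernoulli from the surface up to the crest, P_top = P_atm − ½ρv² − ρg·h_top.
P_top = 98840 − ½·1029·7.328² − 1029·9.81·0.8154 = 62980 Pa. So P_gauge = P_top − P_atm = -35860 Pa.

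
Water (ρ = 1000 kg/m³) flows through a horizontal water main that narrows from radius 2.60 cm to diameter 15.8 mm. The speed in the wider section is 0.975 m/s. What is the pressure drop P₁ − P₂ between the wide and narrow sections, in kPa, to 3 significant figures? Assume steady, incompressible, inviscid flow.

55.3 kPa

By continuity, v₂ = v₁·A₁/A₂ = 0.975·(21.2/1.96) = 10.6 m/s.
Along the horizontal streamline, P + ½ρv² is constant.
P₁ − P₂ = ½·1000·(10.6² − 0.975²) = ½·1000·111 = 55300 Pa.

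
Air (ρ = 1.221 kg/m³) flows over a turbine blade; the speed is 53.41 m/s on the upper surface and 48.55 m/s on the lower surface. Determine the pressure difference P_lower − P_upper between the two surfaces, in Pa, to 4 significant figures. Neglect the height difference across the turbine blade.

The pressure is lower where the speed is higher: ΔP = ½ρ(v_up² − v_low²).
ΔP = ½·1.221·(53.41² − 48.55²) = 302.5 Pa.

302.5 Pa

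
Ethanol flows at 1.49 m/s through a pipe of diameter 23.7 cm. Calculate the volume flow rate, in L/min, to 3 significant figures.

Q = 3940 L/min

Q = A·v = 0.0441 m² × 1.49 m/s = 0.0657 m³/s.
Converting: 0.0657 m³/s × 60000 = 3940 L/min.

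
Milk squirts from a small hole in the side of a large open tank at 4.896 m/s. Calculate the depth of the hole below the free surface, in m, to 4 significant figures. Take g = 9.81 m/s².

h ≈ 1.222 m

For a small hole in a large open tank, ½v² = gh, giving h = v²/(2g).
h = 4.896²/(2·9.81) = 23.97/19.62 = 1.222 m.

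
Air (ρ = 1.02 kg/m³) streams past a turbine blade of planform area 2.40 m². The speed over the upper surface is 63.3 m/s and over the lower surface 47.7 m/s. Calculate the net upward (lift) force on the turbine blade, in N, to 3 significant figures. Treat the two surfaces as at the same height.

From P + ½ρv² = const at equal height, P_low − P_up = ½ρ(v_up² − v_low²).
ΔP = ½·1.02·(63.3² − 47.7²) = 883 Pa.
Lift = ΔP · A = 883 × 2.40 = 2120 N.

2120 N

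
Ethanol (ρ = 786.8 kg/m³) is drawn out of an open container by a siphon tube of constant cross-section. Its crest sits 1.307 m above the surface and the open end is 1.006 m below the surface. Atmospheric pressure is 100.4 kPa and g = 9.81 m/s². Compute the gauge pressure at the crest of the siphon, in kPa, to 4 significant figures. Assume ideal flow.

Bernoulli surface→outlet gives ½v² = g·h_out, so v = √(2·9.81·1.006) = 4.443 m/s.
Continuity keeps v the same throughout the tube; from surface to crest, P_atm + 0 = P_top + ½ρv² + ρg·h_top.
P_top = 100400 − ½·786.8·4.443² − 786.8·9.81·1.307 = 82550 Pa. So P_gauge = P_top − P_atm = -17850 Pa.

P_gauge ≈ -17.85 kPa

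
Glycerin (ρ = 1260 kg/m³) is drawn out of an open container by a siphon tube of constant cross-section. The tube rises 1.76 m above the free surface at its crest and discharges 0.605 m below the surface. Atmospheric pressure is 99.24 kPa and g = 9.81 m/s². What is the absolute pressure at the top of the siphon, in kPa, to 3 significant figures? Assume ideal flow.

The outlet speed comes from Torricelli: v = √(2g·0.605) = 3.45 m/s.
The bore is uniform, so the speed at the crest is the same v. Bernoulli surface→crest: P_atm = P_top + ½ρv² + ρg·h_top.
P_top = 99240 − ½·1260·3.45² − 1260·9.81·1.76 = 70000 Pa.

P_top ≈ 70.0 kPa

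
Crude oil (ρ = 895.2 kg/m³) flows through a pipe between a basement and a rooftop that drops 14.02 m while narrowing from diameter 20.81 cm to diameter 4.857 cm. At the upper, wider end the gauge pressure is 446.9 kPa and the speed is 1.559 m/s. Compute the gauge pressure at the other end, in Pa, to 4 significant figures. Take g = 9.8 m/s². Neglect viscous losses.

The volume flow rate is constant, so v₂ = (A₁/A₂)v₁ = (340.1/18.53)·1.559 = 28.62 m/s.
Energy conservation along the streamline gives P₂ = P₁ − ½ρ(v₂² − v₁²) − ρg(h₂ − h₁).
P₂ = 446900 + ½·895.2·(1.559² − 28.62²) − 895.2·9.8·(−14.02) = 446900 + (-365500) − (-123000) = 204400 Pa.

P₂ ≈ 204400 Pa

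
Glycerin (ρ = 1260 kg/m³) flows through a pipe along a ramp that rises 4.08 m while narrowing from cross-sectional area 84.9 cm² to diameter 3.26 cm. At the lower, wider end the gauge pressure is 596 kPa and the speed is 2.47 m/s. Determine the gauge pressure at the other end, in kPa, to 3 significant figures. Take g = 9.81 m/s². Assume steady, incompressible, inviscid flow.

Continuity gives A₁v₁ = A₂v₂, so v₂ = (84.9 cm²)/(8.35 cm²) × 2.47 m/s = 25.1 m/s.
Bernoulli: P₁ + ½ρv₁² + ρg h₁ = P₂ + ½ρv₂² + ρg h₂, so P₂ = P₁ + ½ρ(v₁² − v₂²) − ρg(h₂ − h₁).
P₂ = 596000 + ½·1260·(2.47² − 25.1²) − 1260·9.81·(+4.08) = 596000 + (-394000) − (50400) = 152000 Pa.

P₂ ≈ 152 kPa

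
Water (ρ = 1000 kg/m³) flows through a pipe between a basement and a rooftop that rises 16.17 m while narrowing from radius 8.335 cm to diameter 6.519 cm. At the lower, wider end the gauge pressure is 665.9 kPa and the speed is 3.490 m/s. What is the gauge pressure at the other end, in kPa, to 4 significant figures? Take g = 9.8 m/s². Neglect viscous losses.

253.1 kPa

The volume flow rate is constant, so v₂ = (A₁/A₂)v₁ = (218.3/33.38)·3.490 = 22.82 m/s.
Applying Bernoulli between the two ends and solving for P₂: P₂ = P₁ + ½ρ(v₁² − v₂²) − ρgΔh.
P₂ = 665900 + ½·1000·(3.490² − 22.82²) − 1000·9.8·(+16.17) = 665900 + (-254300) − (158500) = 253100 Pa.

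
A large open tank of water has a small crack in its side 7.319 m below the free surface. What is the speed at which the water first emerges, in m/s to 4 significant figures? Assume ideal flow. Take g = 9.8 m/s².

With the surface at rest and both surface and jet at atmospheric pressure, Bernoulli gives ρg h = ½ρv², so v = √(2gh) = √(2·9.8·7.319) = 11.98 m/s.

v ≈ 11.98 m/s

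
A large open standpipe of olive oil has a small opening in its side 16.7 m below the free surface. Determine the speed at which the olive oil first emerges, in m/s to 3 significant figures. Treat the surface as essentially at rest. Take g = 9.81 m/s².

The surface is effectively still and both ends are open, so ½v² = gh and v = √(2·9.81·16.7) = 18.1 m/s.

v ≈ 18.1 m/s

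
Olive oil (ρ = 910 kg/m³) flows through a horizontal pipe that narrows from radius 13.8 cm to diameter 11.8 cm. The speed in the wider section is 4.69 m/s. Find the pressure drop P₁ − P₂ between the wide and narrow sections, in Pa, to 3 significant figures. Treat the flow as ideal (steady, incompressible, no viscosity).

The volume flow rate is constant, so v₂ = (A₁/A₂)v₁ = (598/109)·4.69 = 25.7 m/s.
Along the horizontal streamline, P + ½ρv² is constant.
P₁ − P₂ = ½·910·(25.7² − 4.69²) = ½·910·636 = 290000 Pa.

ΔP ≈ 290000 Pa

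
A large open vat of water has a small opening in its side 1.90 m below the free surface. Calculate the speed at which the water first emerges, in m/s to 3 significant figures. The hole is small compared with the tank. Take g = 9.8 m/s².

With the surface at rest and both surface and jet at atmospheric pressure, Bernoulli gives ρg h = ½ρv², so v = √(2gh) = √(2·9.8·1.90) = 6.10 m/s.

v ≈ 6.10 m/s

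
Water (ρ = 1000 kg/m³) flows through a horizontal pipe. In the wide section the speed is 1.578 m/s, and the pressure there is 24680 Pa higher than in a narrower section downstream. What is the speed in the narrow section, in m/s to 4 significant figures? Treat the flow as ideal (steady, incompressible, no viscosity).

v₂ ≈ 7.201 m/s

With h₁ = h₂, rearranging Bernoulli gives v₂ = √(v₁² + 2ΔP/ρ).
v₂ = √(1.578² + 2·24680/1000) = √(2.490 + 49.36) = 7.201 m/s.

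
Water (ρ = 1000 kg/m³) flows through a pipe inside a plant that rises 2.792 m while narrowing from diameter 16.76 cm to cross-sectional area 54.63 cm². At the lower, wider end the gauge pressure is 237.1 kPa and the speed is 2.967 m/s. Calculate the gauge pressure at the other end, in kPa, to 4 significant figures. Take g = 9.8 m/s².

P₂ ≈ 142.4 kPa

By continuity, v₂ = v₁·A₁/A₂ = 2.967·(220.6/54.63) = 11.98 m/s.
Applying Bernoulli between the two ends and solving for P₂: P₂ = P₁ + ½ρ(v₁² − v₂²) − ρgΔh.
P₂ = 237100 + ½·1000·(2.967² − 11.98²) − 1000·9.8·(+2.792) = 237100 + (-67380) − (27360) = 142400 Pa.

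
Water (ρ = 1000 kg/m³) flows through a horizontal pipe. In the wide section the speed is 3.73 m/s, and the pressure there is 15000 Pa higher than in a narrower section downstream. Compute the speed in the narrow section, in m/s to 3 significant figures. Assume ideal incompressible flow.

6.63 m/s

With h₁ = h₂, rearranging Bernoulli gives v₂ = √(v₁² + 2ΔP/ρ).
v₂ = √(3.73² + 2·15000/1000) = √(13.9 + 30.0) = 6.63 m/s.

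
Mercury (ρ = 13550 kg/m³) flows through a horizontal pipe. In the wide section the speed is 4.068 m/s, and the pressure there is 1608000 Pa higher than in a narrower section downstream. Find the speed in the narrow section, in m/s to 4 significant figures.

Horizontal Bernoulli: P₁ + ½ρv₁² = P₂ + ½ρv₂², so v₂² = v₁² + 2(P₁ − P₂)/ρ.
v₂ = √(4.068² + 2·1608000/13550) = √(16.55 + 237.3) = 15.93 m/s.

v₂ = 15.93 m/s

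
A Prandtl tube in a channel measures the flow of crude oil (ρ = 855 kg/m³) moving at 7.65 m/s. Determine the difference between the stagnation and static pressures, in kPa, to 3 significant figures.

Bernoulli between the free stream and the stagnation point: ½ρv² = P_stag − P_static.
ΔP = ½·855·7.65² = 25000 Pa.

ΔP = 25.0 kPa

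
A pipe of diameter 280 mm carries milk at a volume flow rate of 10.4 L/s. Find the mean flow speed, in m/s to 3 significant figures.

0.169 m/s

Q = 10.4 L/s = 0.0104 m³/s.
v = Q/A = 0.0104 / 0.0616 = 0.169 m/s.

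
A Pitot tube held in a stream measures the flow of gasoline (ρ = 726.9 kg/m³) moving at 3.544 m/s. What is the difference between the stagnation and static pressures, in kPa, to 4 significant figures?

ΔP ≈ 4.565 kPa

The dynamic pressure equals the rise in static pressure at the stagnation point: ΔP = ½ρv².
ΔP = ½·726.9·3.544² = 4565 Pa.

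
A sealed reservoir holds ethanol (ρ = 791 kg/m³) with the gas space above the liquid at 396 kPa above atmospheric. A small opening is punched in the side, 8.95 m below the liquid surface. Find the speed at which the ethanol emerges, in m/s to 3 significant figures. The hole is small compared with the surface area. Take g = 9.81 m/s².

Take point 1 at the surface (v₁ ≈ 0) and point 2 at the hole (at atmospheric pressure). Bernoulli: P₁ + ρg h = P_atm + ½ρv₂².
With P₁ − P_atm = 396000 Pa, v₂ = √(2gh + 2ΔP/ρ) = √(2·9.81·8.95 + 2·396000/791) = 34.3 m/s.

34.3 m/s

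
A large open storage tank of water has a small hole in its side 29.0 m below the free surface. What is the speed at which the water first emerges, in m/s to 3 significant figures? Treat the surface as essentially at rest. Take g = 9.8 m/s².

v = 23.8 m/s

The surface is effectively still and both ends are open, so ½v² = gh and v = √(2·9.8·29.0) = 23.8 m/s.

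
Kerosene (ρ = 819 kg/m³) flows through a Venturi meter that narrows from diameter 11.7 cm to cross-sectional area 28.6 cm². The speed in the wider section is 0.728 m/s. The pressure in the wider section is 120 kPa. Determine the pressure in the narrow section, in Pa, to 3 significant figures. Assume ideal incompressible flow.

P₂ ≈ 117000 Pa

Mass conservation (A₁v₁ = A₂v₂) gives v₂ = 0.728 × 108/28.6 = 2.74 m/s.
The pipe is horizontal, so Bernoulli reduces to P₁ + ½ρv₁² = P₂ + ½ρv₂².
P₂ = P₁ − ½ρ(v₂² − v₁²) = 120000 − ½·819·(2.74² − 0.728²) = 120000 − 2850 = 117000 Pa.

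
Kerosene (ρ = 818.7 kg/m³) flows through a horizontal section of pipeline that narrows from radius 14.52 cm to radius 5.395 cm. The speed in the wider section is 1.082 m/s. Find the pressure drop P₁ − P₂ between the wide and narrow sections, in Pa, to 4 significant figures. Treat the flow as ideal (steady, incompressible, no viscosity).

ΔP = 24670 Pa

The volume flow rate is constant, so v₂ = (A₁/A₂)v₁ = (662.3/91.44)·1.082 = 7.838 m/s.
Along the horizontal streamline, P + ½ρv² is constant.
P₁ − P₂ = ½·818.7·(7.838² − 1.082²) = ½·818.7·60.26 = 24670 Pa.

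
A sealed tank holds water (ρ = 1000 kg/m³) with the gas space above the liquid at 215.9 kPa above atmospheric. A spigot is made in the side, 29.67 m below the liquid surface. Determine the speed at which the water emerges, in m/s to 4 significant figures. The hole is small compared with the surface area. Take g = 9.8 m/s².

31.83 m/s

Take point 1 at the surface (v₁ ≈ 0) and point 2 at the hole (at atmospheric pressure). Bernoulli: P₁ + ρg h = P_atm + ½ρv₂².
With P₁ − P_atm = 215900 Pa, v₂ = √(2gh + 2ΔP/ρ) = √(2·9.8·29.67 + 2·215900/1000) = 31.83 m/s.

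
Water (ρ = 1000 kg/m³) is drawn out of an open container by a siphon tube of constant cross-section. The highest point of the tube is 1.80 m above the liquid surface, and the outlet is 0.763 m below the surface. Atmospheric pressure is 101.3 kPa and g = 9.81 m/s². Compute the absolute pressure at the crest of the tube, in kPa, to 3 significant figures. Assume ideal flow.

76.2 kPa

Bernoulli surface→outlet gives ½v² = g·h_out, so v = √(2·9.81·0.763) = 3.87 m/s.
With constant cross-section the crest speed equals v; applying Bernoulli from the surface up to the crest, P_top = P_atm − ½ρv² − ρg·h_top.
P_top = 101300 − ½·1000·3.87² − 1000·9.81·1.80 = 76200 Pa.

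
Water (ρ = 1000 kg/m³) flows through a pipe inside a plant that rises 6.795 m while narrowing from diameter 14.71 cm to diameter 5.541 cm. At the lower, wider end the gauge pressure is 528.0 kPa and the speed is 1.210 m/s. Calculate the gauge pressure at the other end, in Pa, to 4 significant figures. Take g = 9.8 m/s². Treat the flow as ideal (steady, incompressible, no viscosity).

Continuity gives A₁v₁ = A₂v₂, so v₂ = (169.9 cm²)/(24.11 cm²) × 1.210 m/s = 8.528 m/s.
Bernoulli: P₁ + ½ρv₁² + ρg h₁ = P₂ + ½ρv₂² + ρg h₂, so P₂ = P₁ + ½ρ(v₁² − v₂²) − ρg(h₂ − h₁).
P₂ = 528000 + ½·1000·(1.210² − 8.528²) − 1000·9.8·(+6.795) = 528000 + (-35630) − (66590) = 425800 Pa.

425800 Pa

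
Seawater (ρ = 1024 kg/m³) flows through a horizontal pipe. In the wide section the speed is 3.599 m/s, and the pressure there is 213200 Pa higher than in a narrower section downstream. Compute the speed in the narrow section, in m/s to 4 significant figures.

v₂ = 20.72 m/s

Horizontal Bernoulli: P₁ + ½ρv₁² = P₂ + ½ρv₂², so v₂² = v₁² + 2(P₁ − P₂)/ρ.
v₂ = √(3.599² + 2·213200/1024) = √(12.95 + 416.4) = 20.72 m/s.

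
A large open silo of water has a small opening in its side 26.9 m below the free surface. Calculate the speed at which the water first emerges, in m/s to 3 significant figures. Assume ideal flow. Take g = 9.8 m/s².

v = 23.0 m/s

Torricelli's result v = √(2gh) gives v = √(2·9.8·26.9) = 23.0 m/s.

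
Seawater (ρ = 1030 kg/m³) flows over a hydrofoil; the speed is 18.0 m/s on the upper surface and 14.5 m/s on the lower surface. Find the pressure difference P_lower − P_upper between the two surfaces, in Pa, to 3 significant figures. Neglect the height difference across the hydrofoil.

ΔP ≈ 58600 Pa

Bernoulli (same height): P_lower − P_upper = ½ρ(v_upper² − v_lower²).
ΔP = ½·1030·(18.0² − 14.5²) = 58600 Pa.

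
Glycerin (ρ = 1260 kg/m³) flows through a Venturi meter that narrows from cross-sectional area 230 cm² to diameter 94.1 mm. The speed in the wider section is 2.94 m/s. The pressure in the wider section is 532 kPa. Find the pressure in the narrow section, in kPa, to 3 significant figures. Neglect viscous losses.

P₂ ≈ 478 kPa

The volume flow rate is constant, so v₂ = (A₁/A₂)v₁ = (230/69.5)·2.94 = 9.72 m/s.
Bernoulli (h₁ = h₂): P₁ − P₂ = ½ρ(v₂² − v₁²).
P₂ = P₁ − ½ρ(v₂² − v₁²) = 532000 − ½·1260·(9.72² − 2.94²) = 532000 − 54100 = 478000 Pa.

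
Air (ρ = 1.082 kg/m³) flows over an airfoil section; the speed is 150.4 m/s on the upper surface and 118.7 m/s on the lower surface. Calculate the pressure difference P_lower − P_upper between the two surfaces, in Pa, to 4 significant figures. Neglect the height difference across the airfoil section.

The pressure is lower where the speed is higher: ΔP = ½ρ(v_up² − v_low²).
ΔP = ½·1.082·(150.4² − 118.7²) = 4615 Pa.

4615 Pa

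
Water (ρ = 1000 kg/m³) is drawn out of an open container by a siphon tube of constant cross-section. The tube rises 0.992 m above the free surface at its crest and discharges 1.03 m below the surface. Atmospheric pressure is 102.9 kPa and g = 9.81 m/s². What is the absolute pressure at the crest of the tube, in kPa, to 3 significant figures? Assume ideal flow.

P_top ≈ 83.1 kPa

The outlet speed comes from Torricelli: v = √(2g·1.03) = 4.50 m/s.
The bore is uniform, so the speed at the crest is the same v. Bernoulli surface→crest: P_atm = P_top + ½ρv² + ρg·h_top.
P_top = 102900 − ½·1000·4.50² − 1000·9.81·0.992 = 83100 Pa.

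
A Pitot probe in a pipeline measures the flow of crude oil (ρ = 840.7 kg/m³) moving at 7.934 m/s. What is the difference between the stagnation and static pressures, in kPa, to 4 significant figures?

At the stagnation point the flow is brought to rest, so Bernoulli gives P_stag − P_static = ½ρv².
ΔP = ½·840.7·7.934² = 26460 Pa.

ΔP ≈ 26.46 kPa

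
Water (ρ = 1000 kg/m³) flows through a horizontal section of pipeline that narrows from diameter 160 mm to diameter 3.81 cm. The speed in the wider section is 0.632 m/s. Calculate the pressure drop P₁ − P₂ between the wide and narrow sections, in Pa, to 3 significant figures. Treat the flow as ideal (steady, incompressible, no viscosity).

Mass conservation (A₁v₁ = A₂v₂) gives v₂ = 0.632 × 201/11.4 = 11.1 m/s.
Bernoulli (h₁ = h₂): P₁ − P₂ = ½ρ(v₂² − v₁²).
P₁ − P₂ = ½·1000·(11.1² − 0.632²) = ½·1000·124 = 61900 Pa.

ΔP = 61900 Pa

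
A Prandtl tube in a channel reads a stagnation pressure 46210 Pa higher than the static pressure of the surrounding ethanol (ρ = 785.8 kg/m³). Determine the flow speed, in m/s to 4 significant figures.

v ≈ 10.84 m/s

At the stagnation point the flow is brought to rest, so Bernoulli gives P_stag − P_static = ½ρv².
v = √(2ΔP/ρ) = √(2·46210/785.8) = 10.84 m/s.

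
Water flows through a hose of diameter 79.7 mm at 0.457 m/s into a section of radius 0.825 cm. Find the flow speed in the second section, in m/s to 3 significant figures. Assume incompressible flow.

By continuity, v₂ = v₁·A₁/A₂ = 0.457·(49.9/2.14) = 10.7 m/s.

10.7 m/s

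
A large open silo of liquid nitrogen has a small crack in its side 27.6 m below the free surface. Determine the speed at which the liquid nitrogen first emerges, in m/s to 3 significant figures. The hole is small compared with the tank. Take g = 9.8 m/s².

With the surface at rest and both surface and jet at atmospheric pressure, Bernoulli gives ρg h = ½ρv², so v = √(2gh) = √(2·9.8·27.6) = 23.3 m/s.

23.3 m/s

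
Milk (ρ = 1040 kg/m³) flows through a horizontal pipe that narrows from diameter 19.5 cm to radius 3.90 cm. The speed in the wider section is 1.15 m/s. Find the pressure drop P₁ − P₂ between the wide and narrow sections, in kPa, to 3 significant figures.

ΔP ≈ 26.2 kPa

The volume flow rate is constant, so v₂ = (A₁/A₂)v₁ = (299/47.8)·1.15 = 7.19 m/s.
Along the horizontal streamline, P + ½ρv² is constant.
P₁ − P₂ = ½·1040·(7.19² − 1.15²) = ½·1040·50.3 = 26200 Pa.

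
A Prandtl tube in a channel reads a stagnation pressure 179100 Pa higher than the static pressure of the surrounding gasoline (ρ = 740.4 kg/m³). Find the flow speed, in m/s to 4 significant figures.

Bernoulli between the free stream and the stagnation point: ½ρv² = P_stag − P_static.
v = √(2ΔP/ρ) = √(2·179100/740.4) = 22.00 m/s.

v = 22.00 m/s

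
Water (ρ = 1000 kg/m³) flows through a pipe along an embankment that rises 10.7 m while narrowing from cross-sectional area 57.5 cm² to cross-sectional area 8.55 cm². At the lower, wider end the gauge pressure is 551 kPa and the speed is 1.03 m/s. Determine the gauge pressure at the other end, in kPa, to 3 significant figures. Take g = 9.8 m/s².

Continuity gives A₁v₁ = A₂v₂, so v₂ = (57.5 cm²)/(8.55 cm²) × 1.03 m/s = 6.93 m/s.
Energy conservation along the streamline gives P₂ = P₁ − ½ρ(v₂² − v₁²) − ρg(h₂ − h₁).
P₂ = 551000 + ½·1000·(1.03² − 6.93²) − 1000·9.8·(+10.7) = 551000 + (-23500) − (105000) = 423000 Pa.

P₂ ≈ 423 kPa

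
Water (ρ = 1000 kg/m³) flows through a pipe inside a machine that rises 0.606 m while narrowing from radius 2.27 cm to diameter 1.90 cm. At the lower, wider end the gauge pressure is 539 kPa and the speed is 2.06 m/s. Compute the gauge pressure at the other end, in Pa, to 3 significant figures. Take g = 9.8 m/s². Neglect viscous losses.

The volume flow rate is constant, so v₂ = (A₁/A₂)v₁ = (16.2/2.84)·2.06 = 11.8 m/s.
Energy conservation along the streamline gives P₂ = P₁ − ½ρ(v₂² − v₁²) − ρg(h₂ − h₁).
P₂ = 539000 + ½·1000·(2.06² − 11.8²) − 1000·9.8·(+0.606) = 539000 + (-67000) − (5940) = 466000 Pa.

P₂ ≈ 466000 Pa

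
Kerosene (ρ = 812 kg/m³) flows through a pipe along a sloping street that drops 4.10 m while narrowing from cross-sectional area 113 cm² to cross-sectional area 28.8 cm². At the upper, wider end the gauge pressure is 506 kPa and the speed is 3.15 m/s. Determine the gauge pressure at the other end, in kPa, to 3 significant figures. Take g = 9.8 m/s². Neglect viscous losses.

The volume flow rate is constant, so v₂ = (A₁/A₂)v₁ = (113/28.8)·3.15 = 12.4 m/s.
Bernoulli: P₁ + ½ρv₁² + ρg h₁ = P₂ + ½ρv₂² + ρg h₂, so P₂ = P₁ + ½ρ(v₁² − v₂²) − ρg(h₂ − h₁).
P₂ = 506000 + ½·812·(3.15² − 12.4²) − 812·9.8·(−4.10) = 506000 + (-58000) − (-32600) = 481000 Pa.

P₂ = 481 kPa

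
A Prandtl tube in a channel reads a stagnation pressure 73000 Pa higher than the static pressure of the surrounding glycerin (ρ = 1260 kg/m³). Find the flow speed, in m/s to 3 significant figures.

v = 10.8 m/s

The dynamic pressure equals the rise in static pressure at the stagnation point: ΔP = ½ρv².
v = √(2ΔP/ρ) = √(2·73000/1260) = 10.8 m/s.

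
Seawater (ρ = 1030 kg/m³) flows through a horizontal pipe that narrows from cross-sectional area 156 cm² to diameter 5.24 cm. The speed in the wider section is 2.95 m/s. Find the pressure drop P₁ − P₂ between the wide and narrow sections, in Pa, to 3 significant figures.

Continuity gives A₁v₁ = A₂v₂, so v₂ = (156 cm²)/(21.6 cm²) × 2.95 m/s = 21.3 m/s.
Bernoulli (h₁ = h₂): P₁ − P₂ = ½ρ(v₂² − v₁²).
P₁ − P₂ = ½·1030·(21.3² − 2.95²) = ½·1030·447 = 230000 Pa.

ΔP = 230000 Pa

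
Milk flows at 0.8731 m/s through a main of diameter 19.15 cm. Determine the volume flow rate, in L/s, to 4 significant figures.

25.15 L/s

Q = A·v = 0.02880 m² × 0.8731 m/s = 0.02515 m³/s.
Converting: 0.02515 m³/s × 1000 = 25.15 L/s.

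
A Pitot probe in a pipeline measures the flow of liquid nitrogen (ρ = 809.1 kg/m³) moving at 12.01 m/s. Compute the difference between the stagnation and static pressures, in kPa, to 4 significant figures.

At the stagnation point the flow is brought to rest, so Bernoulli gives P_stag − P_static = ½ρv².
ΔP = ½·809.1·12.01² = 58350 Pa.

ΔP ≈ 58.35 kPa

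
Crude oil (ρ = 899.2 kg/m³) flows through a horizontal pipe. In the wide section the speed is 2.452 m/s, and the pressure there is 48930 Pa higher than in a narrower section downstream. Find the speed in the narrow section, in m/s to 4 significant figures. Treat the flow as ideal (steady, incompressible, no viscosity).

Horizontal Bernoulli: P₁ + ½ρv₁² = P₂ + ½ρv₂², so v₂² = v₁² + 2(P₁ − P₂)/ρ.
v₂ = √(2.452² + 2·48930/899.2) = √(6.012 + 108.8) = 10.72 m/s.

10.72 m/s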